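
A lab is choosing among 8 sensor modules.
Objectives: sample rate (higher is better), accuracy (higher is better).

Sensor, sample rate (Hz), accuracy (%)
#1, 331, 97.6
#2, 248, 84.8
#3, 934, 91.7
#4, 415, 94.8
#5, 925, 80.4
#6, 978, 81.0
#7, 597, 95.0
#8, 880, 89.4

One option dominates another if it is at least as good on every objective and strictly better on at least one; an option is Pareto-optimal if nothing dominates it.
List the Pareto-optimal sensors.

#1: not dominated (best accuracy).
#2: dominated by #1 (sample rate 331≥248, accuracy 97.6≥84.8).
#3: not dominated.
#4: dominated by #7 (sample rate 597≥415, accuracy 95.0≥94.8).
#5: dominated by #3 (sample rate 934≥925, accuracy 91.7≥80.4).
#6: not dominated (best sample rate).
#7: not dominated.
#8: dominated by #3 (sample rate 934≥880, accuracy 91.7≥89.4).

#1, #3, #6, #7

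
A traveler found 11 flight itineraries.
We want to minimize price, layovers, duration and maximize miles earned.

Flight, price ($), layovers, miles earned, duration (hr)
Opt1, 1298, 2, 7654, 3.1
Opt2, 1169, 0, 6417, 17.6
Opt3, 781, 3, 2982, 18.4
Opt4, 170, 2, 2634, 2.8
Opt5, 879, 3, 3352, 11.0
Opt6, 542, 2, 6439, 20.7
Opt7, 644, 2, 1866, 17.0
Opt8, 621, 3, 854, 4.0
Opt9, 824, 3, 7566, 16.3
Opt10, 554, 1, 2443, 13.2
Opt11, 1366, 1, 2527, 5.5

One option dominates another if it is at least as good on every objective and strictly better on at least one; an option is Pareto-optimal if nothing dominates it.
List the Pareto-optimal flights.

Opt1: not dominated (best miles earned).
Opt2: not dominated (best layovers).
Opt3: not dominated.
Opt4: not dominated (best price).
Opt5: not dominated.
Opt6: not dominated.
Opt7: dominated by Opt4 (price 170≤644, layovers 2≤2, miles earned 2634≥1866, duration 2.8≤17.0).
Opt8: dominated by Opt4 (price 170≤621, layovers 2≤3, miles earned 2634≥854, duration 2.8≤4.0).
Opt9: not dominated.
Opt10: not dominated.
Opt11: not dominated.

Opt1, Opt2, Opt3, Opt4, Opt5, Opt6, Opt9, Opt10, Opt11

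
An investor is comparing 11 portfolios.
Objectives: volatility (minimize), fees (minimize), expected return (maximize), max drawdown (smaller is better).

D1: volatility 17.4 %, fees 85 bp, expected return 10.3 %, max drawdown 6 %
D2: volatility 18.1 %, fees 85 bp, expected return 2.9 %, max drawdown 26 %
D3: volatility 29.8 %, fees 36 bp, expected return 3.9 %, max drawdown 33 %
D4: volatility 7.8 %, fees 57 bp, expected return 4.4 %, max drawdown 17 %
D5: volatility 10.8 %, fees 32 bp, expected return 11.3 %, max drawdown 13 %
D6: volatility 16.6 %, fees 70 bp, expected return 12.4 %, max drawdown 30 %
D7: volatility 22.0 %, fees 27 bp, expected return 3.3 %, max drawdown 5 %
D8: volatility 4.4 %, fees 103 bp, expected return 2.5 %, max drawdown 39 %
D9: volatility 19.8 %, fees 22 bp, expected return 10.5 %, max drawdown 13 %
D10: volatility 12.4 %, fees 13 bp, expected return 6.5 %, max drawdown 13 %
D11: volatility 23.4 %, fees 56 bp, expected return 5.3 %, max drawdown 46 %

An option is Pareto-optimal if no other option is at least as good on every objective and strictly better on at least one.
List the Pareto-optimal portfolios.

D1: not dominated.
D2: dominated by D1 (volatility 17.4≤18.1, fees 85≤85, expected return 10.3≥2.9, max drawdown 6≤26).
D3: dominated by D5 (volatility 10.8≤29.8, fees 32≤36, expected return 11.3≥3.9, max drawdown 13≤33).
D4: not dominated.
D5: not dominated.
D6: not dominated (best expected return).
D7: not dominated (best max drawdown).
D8: not dominated (best volatility).
D9: not dominated.
D10: not dominated (best fees).
D11: dominated by D5 (volatility 10.8≤23.4, fees 32≤56, expected return 11.3≥5.3, max drawdown 13≤46).

D1, D4, D5, D6, D7, D8, D9, D10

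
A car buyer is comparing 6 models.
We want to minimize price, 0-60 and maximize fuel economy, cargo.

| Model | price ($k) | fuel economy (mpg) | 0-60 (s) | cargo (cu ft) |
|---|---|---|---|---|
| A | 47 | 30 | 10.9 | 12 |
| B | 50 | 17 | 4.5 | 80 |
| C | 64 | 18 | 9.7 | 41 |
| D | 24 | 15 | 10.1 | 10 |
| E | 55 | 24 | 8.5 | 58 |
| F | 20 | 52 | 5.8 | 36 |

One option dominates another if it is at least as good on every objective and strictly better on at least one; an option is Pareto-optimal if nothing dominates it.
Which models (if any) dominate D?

F

F: price 20≤24, fuel economy 52≥15, 0-60 5.8≤10.1, cargo 36≥10 — dominates D.
Others (A, B, C, E) are each worse than D on at least one objective.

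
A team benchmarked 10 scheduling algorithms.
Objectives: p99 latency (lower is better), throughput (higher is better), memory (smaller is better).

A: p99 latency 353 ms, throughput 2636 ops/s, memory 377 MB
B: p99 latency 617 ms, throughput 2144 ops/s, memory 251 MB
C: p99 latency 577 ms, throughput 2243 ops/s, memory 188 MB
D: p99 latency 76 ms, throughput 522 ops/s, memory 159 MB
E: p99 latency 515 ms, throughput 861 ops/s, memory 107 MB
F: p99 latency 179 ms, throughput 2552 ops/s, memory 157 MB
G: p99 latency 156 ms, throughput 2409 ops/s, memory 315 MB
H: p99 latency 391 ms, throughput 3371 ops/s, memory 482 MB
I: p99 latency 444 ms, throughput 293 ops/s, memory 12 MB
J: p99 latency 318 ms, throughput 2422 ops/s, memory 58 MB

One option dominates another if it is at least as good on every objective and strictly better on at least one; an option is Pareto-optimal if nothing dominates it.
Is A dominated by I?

I vs A: I is worse on p99 latency (444 vs 353), so it does not dominate A.

No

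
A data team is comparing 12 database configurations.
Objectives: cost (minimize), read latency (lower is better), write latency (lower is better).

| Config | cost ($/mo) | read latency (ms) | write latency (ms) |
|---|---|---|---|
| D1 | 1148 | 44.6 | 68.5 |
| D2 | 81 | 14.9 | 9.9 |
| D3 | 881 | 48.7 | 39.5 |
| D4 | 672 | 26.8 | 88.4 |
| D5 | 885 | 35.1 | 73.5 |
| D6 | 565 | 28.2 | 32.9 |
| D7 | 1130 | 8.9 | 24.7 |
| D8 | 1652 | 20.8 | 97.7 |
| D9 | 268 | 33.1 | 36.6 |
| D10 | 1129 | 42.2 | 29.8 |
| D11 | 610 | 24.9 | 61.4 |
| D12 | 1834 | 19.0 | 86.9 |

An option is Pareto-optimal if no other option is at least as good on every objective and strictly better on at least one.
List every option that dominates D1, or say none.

D2: cost 81≤1148, read latency 14.9≤44.6, write latency 9.9≤68.5 — dominates D1.
D6: cost 565≤1148, read latency 28.2≤44.6, write latency 32.9≤68.5 — dominates D1.
D7: cost 1130≤1148, read latency 8.9≤44.6, write latency 24.7≤68.5 — dominates D1.
D9: cost 268≤1148, read latency 33.1≤44.6, write latency 36.6≤68.5 — dominates D1.
D10: cost 1129≤1148, read latency 42.2≤44.6, write latency 29.8≤68.5 — dominates D1.
D11: cost 610≤1148, read latency 24.9≤44.6, write latency 61.4≤68.5 — dominates D1.
Others (D3, D4, D5, D8, D12) are each worse than D1 on at least one objective.

D2, D6, D7, D9, D10, D11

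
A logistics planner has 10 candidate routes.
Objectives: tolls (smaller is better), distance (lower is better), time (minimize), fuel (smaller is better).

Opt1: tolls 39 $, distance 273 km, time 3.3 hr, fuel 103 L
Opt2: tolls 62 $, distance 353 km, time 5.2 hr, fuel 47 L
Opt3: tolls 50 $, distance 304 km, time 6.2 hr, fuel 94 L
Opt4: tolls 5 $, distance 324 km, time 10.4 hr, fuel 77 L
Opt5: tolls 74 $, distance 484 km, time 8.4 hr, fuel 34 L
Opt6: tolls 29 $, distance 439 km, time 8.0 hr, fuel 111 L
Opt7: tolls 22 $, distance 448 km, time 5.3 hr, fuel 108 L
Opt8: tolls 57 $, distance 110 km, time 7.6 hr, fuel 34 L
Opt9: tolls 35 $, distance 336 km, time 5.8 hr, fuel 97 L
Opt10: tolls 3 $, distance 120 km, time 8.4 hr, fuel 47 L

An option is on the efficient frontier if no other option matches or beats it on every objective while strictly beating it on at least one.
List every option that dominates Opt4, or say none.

Opt10

Opt10: tolls 3≤5, distance 120≤324, time 8.4≤10.4, fuel 47≤77 — dominates Opt4.
Others (Opt1, Opt2, Opt3, Opt5, Opt6, Opt7, Opt8, Opt9) are each worse than Opt4 on at least one objective.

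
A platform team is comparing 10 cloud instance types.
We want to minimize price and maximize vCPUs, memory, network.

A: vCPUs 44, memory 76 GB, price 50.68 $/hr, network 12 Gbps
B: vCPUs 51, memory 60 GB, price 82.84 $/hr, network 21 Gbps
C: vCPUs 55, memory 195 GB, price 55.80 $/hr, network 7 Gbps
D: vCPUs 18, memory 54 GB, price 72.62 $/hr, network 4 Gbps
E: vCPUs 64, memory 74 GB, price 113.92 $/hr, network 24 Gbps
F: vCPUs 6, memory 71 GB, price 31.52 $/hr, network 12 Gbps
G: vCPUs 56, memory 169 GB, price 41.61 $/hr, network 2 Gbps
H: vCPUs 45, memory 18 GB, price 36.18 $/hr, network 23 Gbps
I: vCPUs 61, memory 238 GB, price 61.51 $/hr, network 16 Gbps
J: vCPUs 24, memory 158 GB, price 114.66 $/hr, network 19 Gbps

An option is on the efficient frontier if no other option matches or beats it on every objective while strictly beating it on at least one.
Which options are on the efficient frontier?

A: not dominated.
B: not dominated.
C: not dominated.
D: dominated by A (vCPUs 44≥18, memory 76≥54, price 50.68≤72.62, network 12≥4).
E: not dominated (best vCPUs).
F: not dominated (best price).
G: not dominated.
H: not dominated.
I: not dominated (best memory).
J: not dominated.

A, B, C, E, F, G, H, I, J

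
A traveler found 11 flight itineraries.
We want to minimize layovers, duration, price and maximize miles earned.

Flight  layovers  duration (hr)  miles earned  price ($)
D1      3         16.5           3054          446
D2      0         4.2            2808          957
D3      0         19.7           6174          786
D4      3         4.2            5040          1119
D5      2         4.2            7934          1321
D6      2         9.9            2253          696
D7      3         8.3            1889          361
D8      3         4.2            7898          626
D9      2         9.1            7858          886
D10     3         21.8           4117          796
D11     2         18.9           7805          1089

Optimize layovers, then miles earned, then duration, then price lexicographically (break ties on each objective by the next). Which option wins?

First minimize layovers: best is 0, kept {D2, D3}.
Then maximize miles earned: best is 6174, kept {D3}.

D3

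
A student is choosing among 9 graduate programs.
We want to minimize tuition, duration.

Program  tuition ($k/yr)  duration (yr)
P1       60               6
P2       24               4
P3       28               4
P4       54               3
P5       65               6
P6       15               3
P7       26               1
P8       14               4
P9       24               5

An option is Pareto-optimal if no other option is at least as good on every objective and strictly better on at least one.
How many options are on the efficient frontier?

3

P1: dominated by P2 (tuition 24≤60, duration 4≤6).
P2: dominated by P6 (tuition 15≤24, duration 3≤4).
P3: dominated by P2 (tuition 24≤28, duration 4≤4).
P4: dominated by P6 (tuition 15≤54, duration 3≤3).
P5: dominated by P1 (tuition 60≤65, duration 6≤6).
P6: not dominated.
P7: not dominated (best duration).
P8: not dominated (best tuition).
P9: dominated by P2 (tuition 24≤24, duration 4≤5).
Pareto-optimal: P6, P7, P8 → 3.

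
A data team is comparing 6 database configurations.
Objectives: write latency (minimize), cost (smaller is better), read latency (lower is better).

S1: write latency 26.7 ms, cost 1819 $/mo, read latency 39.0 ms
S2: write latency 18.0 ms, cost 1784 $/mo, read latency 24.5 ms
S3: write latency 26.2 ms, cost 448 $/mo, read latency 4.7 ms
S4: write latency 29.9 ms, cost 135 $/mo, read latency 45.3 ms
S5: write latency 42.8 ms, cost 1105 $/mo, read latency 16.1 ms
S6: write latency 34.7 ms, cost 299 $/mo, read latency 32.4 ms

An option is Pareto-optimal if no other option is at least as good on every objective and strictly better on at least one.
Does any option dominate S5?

S3 vs S5: write latency 26.2≤42.8, cost 448≤1105, read latency 4.7≤16.1 — S3 is at least as good on every objective and strictly better on at least one, so S3 dominates S5.

Yes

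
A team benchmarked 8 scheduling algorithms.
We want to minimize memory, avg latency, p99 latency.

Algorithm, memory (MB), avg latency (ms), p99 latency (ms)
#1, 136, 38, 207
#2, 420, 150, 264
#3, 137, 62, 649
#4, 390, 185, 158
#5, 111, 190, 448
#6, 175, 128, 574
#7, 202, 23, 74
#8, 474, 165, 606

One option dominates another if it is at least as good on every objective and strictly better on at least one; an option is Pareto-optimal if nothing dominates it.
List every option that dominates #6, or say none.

#1

#1: memory 136≤175, avg latency 38≤128, p99 latency 207≤574 — dominates #6.
Others (#2, #3, #4, #5, #7, #8) are each worse than #6 on at least one objective.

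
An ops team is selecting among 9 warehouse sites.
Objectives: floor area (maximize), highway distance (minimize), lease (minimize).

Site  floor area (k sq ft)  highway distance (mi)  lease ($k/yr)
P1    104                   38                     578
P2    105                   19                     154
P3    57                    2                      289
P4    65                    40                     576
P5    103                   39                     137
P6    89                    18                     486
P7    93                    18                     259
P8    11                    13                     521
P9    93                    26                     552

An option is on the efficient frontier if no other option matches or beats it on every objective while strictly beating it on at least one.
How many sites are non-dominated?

P1: dominated by P2 (floor area 105≥104, highway distance 19≤38, lease 154≤578).
P2: not dominated (best floor area).
P3: not dominated (best highway distance).
P4: dominated by P2 (floor area 105≥65, highway distance 19≤40, lease 154≤576).
P5: not dominated (best lease).
P6: dominated by P7 (floor area 93≥89, highway distance 18≤18, lease 259≤486).
P7: not dominated.
P8: dominated by P3 (floor area 57≥11, highway distance 2≤13, lease 289≤521).
P9: dominated by P2 (floor area 105≥93, highway distance 19≤26, lease 154≤552).
Pareto-optimal: P2, P3, P5, P7 → 4.

4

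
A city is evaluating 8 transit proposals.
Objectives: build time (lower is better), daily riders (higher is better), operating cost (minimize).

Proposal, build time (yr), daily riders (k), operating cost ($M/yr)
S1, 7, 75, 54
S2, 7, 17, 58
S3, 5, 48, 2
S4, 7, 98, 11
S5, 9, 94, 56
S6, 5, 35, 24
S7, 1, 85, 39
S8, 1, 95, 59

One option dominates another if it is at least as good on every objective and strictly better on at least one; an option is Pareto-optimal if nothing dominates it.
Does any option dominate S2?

S1 vs S2: build time 7≤7, daily riders 75≥17, operating cost 54≤58 — S1 is at least as good on every objective and strictly better on at least one, so S1 dominates S2.

Yes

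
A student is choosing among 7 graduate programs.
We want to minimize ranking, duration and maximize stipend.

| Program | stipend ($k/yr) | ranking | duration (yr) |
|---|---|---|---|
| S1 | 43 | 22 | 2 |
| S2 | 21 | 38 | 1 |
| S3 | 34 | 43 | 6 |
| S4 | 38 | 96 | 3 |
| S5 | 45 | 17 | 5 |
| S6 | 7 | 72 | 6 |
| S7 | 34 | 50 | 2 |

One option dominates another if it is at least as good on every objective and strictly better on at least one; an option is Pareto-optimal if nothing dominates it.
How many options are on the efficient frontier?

3

S1: not dominated.
S2: not dominated (best duration).
S3: dominated by S1 (stipend 43≥34, ranking 22≤43, duration 2≤6).
S4: dominated by S1 (stipend 43≥38, ranking 22≤96, duration 2≤3).
S5: not dominated (best stipend).
S6: dominated by S1 (stipend 43≥7, ranking 22≤72, duration 2≤6).
S7: dominated by S1 (stipend 43≥34, ranking 22≤50, duration 2≤2).
Pareto-optimal: S1, S2, S5 → 3.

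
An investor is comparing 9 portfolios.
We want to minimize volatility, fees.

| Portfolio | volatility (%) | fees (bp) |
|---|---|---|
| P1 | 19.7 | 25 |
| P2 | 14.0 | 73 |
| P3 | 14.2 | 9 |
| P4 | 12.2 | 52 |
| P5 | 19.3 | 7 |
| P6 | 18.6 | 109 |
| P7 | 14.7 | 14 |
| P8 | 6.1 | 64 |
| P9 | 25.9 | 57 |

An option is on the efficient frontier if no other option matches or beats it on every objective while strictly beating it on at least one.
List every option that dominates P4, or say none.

P1: worse on volatility (19.7 vs 12.2).
P2: worse on volatility (14.0 vs 12.2).
P3: worse on volatility (14.2 vs 12.2).
P5: worse on volatility (19.3 vs 12.2).
P6: worse on volatility (18.6 vs 12.2).
P7: worse on volatility (14.7 vs 12.2).
P8: worse on fees (64 vs 52).
P9: worse on volatility (25.9 vs 12.2).
No option dominates P4.

none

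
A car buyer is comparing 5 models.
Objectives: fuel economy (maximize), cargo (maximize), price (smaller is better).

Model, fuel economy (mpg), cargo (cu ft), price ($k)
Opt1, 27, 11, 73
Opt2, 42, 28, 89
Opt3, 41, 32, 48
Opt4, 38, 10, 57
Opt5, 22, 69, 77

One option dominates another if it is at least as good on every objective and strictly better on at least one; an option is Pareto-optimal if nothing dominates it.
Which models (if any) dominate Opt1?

Opt3

Opt3: fuel economy 41≥27, cargo 32≥11, price 48≤73 — dominates Opt1.
Others (Opt2, Opt4, Opt5) are each worse than Opt1 on at least one objective.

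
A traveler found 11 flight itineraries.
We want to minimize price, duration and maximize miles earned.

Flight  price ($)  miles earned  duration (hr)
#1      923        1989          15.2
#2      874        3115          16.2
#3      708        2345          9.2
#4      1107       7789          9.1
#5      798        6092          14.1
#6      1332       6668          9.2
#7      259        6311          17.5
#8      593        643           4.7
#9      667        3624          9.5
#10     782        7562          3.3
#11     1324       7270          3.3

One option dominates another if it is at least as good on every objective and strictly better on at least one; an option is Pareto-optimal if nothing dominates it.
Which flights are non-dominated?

#1: dominated by #3 (price 708≤923, miles earned 2345≥1989, duration 9.2≤15.2).
#2: dominated by #5 (price 798≤874, miles earned 6092≥3115, duration 14.1≤16.2).
#3: not dominated.
#4: not dominated (best miles earned).
#5: dominated by #10 (price 782≤798, miles earned 7562≥6092, duration 3.3≤14.1).
#6: dominated by #4 (price 1107≤1332, miles earned 7789≥6668, duration 9.1≤9.2).
#7: not dominated (best price).
#8: not dominated.
#9: not dominated.
#10: not dominated.
#11: dominated by #10 (price 782≤1324, miles earned 7562≥7270, duration 3.3≤3.3).

#3, #4, #7, #8, #9, #10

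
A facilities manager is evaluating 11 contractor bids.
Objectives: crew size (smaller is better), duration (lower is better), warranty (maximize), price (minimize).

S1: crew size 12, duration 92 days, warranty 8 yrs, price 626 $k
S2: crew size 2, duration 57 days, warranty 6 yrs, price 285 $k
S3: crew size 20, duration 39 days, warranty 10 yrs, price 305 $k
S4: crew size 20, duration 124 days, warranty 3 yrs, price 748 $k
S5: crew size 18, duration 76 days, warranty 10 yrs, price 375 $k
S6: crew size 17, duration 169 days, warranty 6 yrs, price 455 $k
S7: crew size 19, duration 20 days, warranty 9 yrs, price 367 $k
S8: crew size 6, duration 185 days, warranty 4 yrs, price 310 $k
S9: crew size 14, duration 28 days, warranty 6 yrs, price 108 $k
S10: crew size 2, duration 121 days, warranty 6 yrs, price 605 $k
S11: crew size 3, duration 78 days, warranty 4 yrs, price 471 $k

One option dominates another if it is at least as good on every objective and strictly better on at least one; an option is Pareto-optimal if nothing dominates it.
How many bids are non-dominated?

6

S1: not dominated.
S2: not dominated.
S3: not dominated.
S4: dominated by S1 (crew size 12≤20, duration 92≤124, warranty 8≥3, price 626≤748).
S5: not dominated.
S6: dominated by S2 (crew size 2≤17, duration 57≤169, warranty 6≥6, price 285≤455).
S7: not dominated (best duration).
S8: dominated by S2 (crew size 2≤6, duration 57≤185, warranty 6≥4, price 285≤310).
S9: not dominated (best price).
S10: dominated by S2 (crew size 2≤2, duration 57≤121, warranty 6≥6, price 285≤605).
S11: dominated by S2 (crew size 2≤3, duration 57≤78, warranty 6≥4, price 285≤471).
Pareto-optimal: S1, S2, S3, S5, S7, S9 → 6.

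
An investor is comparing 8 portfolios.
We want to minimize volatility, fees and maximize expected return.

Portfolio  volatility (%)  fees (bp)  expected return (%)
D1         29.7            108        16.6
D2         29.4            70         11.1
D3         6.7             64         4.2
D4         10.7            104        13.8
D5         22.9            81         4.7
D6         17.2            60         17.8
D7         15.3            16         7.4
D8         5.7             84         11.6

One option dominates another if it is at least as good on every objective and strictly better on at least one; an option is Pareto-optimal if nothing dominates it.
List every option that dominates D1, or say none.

D6: volatility 17.2≤29.7, fees 60≤108, expected return 17.8≥16.6 — dominates D1.
Others (D2, D3, D4, D5, D7, D8) are each worse than D1 on at least one objective.

D6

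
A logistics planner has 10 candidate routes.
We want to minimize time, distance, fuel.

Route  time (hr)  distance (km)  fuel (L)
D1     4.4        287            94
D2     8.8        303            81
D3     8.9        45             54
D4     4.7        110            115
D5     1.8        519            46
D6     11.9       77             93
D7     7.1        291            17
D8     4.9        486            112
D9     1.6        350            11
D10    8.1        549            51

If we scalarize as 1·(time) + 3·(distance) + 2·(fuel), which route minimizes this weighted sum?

D1: 1·4.4 + 3·287 + 2·94 = 1053.4
D2: 1·8.8 + 3·303 + 2·81 = 1079.8
D3: 1·8.9 + 3·45 + 2·54 = 251.9
D4: 1·4.7 + 3·110 + 2·115 = 564.7
D5: 1·1.8 + 3·519 + 2·46 = 1650.8
D6: 1·11.9 + 3·77 + 2·93 = 428.9
D7: 1·7.1 + 3·291 + 2·17 = 914.1
D8: 1·4.9 + 3·486 + 2·112 = 1686.9
D9: 1·1.6 + 3·350 + 2·11 = 1073.6
D10: 1·8.1 + 3·549 + 2·51 = 1757.1
Lowest: D3 at 251.9.

D3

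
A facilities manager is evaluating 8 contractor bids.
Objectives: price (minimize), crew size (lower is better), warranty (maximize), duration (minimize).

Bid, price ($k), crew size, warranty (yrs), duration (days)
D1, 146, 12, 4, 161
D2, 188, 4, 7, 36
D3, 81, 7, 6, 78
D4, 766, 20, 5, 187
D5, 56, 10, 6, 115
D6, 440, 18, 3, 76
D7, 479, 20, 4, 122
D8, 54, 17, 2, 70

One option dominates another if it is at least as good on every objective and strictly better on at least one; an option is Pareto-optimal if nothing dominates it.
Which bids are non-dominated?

D1: dominated by D3 (price 81≤146, crew size 7≤12, warranty 6≥4, duration 78≤161).
D2: not dominated (best crew size).
D3: not dominated.
D4: dominated by D2 (price 188≤766, crew size 4≤20, warranty 7≥5, duration 36≤187).
D5: not dominated.
D6: dominated by D2 (price 188≤440, crew size 4≤18, warranty 7≥3, duration 36≤76).
D7: dominated by D2 (price 188≤479, crew size 4≤20, warranty 7≥4, duration 36≤122).
D8: not dominated (best price).

D2, D3, D5, D8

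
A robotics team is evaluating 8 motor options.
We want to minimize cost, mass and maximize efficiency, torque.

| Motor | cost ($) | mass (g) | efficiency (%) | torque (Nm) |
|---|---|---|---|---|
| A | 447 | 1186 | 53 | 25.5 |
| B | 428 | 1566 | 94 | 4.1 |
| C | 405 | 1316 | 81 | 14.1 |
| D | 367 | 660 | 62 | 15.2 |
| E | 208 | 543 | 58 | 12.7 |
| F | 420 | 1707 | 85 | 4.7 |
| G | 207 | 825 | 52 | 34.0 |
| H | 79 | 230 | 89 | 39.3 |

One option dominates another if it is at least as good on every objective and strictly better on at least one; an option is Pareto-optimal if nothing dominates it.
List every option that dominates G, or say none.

H: cost 79≤207, mass 230≤825, efficiency 89≥52, torque 39.3≥34.0 — dominates G.
Others (A, B, C, D, E, F) are each worse than G on at least one objective.

H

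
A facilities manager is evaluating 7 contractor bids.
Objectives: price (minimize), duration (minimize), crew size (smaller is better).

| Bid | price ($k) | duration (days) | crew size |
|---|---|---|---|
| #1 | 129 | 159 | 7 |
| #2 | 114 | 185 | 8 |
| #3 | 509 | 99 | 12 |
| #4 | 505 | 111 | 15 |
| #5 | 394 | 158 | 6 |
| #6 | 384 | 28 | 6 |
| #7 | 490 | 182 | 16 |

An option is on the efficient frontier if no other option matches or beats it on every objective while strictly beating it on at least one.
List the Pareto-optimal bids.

#1: not dominated.
#2: not dominated (best price).
#3: dominated by #6 (price 384≤509, duration 28≤99, crew size 6≤12).
#4: dominated by #6 (price 384≤505, duration 28≤111, crew size 6≤15).
#5: dominated by #6 (price 384≤394, duration 28≤158, crew size 6≤6).
#6: not dominated (best duration).
#7: dominated by #1 (price 129≤490, duration 159≤182, crew size 7≤16).

#1, #2, #6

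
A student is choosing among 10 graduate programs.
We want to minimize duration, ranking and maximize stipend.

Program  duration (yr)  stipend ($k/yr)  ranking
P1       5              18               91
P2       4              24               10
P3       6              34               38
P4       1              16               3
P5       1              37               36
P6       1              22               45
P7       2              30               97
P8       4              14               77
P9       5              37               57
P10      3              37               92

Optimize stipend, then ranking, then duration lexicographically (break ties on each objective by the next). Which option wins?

P5

First maximize stipend: best is 37, kept {P5, P9, P10}.
Then minimize ranking: best is 36, kept {P5}.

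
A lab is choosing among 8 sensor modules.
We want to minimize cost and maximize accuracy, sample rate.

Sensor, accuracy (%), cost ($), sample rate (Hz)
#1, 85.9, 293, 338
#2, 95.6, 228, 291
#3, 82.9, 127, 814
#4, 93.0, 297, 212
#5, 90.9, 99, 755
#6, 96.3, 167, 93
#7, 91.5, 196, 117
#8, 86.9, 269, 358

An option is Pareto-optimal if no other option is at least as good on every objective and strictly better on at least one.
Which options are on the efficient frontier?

#1: dominated by #5 (accuracy 90.9≥85.9, cost 99≤293, sample rate 755≥338).
#2: not dominated.
#3: not dominated (best sample rate).
#4: dominated by #2 (accuracy 95.6≥93.0, cost 228≤297, sample rate 291≥212).
#5: not dominated (best cost).
#6: not dominated (best accuracy).
#7: not dominated.
#8: dominated by #5 (accuracy 90.9≥86.9, cost 99≤269, sample rate 755≥358).

#2, #3, #5, #6, #7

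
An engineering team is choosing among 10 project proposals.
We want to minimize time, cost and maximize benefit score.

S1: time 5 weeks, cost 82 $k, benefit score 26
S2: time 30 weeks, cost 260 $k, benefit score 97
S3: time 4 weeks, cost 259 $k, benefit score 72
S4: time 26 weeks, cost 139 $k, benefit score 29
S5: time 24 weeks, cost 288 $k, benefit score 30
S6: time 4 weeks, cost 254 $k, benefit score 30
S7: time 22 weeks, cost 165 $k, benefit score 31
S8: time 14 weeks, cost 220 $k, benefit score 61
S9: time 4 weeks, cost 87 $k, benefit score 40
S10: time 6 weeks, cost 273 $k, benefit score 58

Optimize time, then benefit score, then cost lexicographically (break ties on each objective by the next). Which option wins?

First minimize time: best is 4, kept {S3, S6, S9}.
Then maximize benefit score: best is 72, kept {S3}.

S3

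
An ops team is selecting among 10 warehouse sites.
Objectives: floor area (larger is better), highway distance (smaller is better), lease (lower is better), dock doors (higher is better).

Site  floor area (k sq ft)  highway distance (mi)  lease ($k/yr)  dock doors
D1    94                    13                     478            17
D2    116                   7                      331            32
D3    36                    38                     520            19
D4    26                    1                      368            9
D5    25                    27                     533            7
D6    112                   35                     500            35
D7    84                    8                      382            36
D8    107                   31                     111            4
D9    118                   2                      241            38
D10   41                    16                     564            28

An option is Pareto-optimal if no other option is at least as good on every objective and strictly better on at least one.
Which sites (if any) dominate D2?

D9: floor area 118≥116, highway distance 2≤7, lease 241≤331, dock doors 38≥32 — dominates D2.
Others (D1, D3, D4, D5, D6, D7, D8, D10) are each worse than D2 on at least one objective.

D9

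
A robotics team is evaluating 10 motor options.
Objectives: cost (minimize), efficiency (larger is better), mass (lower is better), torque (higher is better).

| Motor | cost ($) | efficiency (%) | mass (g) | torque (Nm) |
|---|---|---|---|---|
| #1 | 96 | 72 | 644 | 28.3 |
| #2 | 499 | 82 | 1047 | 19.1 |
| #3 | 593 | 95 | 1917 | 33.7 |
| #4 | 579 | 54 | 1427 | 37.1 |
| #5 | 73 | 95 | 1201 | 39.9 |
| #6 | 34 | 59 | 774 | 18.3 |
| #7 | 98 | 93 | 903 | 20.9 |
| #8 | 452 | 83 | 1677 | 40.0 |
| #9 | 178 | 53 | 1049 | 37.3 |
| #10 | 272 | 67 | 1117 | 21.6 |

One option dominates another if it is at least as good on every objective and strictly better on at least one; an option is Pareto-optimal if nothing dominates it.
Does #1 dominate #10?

#1 vs #10: cost 96≤272, efficiency 72≥67, mass 644≤1117, torque 28.3≥21.6 — #1 is at least as good on every objective with at least one strict improvement.

Yes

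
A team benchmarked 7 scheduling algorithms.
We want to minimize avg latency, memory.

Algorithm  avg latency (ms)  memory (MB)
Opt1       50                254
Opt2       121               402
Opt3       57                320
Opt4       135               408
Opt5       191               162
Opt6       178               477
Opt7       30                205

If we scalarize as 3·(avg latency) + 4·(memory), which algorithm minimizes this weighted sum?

Opt7

Opt1: 3·50 + 4·254 = 1166
Opt2: 3·121 + 4·402 = 1971
Opt3: 3·57 + 4·320 = 1451
Opt4: 3·135 + 4·408 = 2037
Opt5: 3·191 + 4·162 = 1221
Opt6: 3·178 + 4·477 = 2442
Opt7: 3·30 + 4·205 = 910
Lowest: Opt7 at 910.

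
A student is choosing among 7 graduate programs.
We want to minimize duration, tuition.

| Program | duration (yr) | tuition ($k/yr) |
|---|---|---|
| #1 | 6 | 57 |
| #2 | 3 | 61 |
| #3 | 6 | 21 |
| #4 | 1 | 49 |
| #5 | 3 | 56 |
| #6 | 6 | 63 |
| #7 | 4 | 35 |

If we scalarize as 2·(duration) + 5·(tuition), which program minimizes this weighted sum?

#1: 2·6 + 5·57 = 297
#2: 2·3 + 5·61 = 311
#3: 2·6 + 5·21 = 117
#4: 2·1 + 5·49 = 247
#5: 2·3 + 5·56 = 286
#6: 2·6 + 5·63 = 327
#7: 2·4 + 5·35 = 183
Lowest: #3 at 117.

#3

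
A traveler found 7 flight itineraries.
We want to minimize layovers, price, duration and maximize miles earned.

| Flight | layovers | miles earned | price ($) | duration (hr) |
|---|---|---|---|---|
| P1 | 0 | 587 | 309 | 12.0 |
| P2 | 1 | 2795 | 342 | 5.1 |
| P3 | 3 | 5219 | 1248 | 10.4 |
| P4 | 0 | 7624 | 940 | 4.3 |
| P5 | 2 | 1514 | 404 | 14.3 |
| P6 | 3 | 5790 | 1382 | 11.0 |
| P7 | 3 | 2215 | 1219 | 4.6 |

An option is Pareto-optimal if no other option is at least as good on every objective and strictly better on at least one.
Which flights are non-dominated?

P1, P2, P4

P1: not dominated (best price).
P2: not dominated.
P3: dominated by P4 (layovers 0≤3, miles earned 7624≥5219, price 940≤1248, duration 4.3≤10.4).
P4: not dominated (best miles earned).
P5: dominated by P2 (layovers 1≤2, miles earned 2795≥1514, price 342≤404, duration 5.1≤14.3).
P6: dominated by P4 (layovers 0≤3, miles earned 7624≥5790, price 940≤1382, duration 4.3≤11.0).
P7: dominated by P4 (layovers 0≤3, miles earned 7624≥2215, price 940≤1219, duration 4.3≤4.6).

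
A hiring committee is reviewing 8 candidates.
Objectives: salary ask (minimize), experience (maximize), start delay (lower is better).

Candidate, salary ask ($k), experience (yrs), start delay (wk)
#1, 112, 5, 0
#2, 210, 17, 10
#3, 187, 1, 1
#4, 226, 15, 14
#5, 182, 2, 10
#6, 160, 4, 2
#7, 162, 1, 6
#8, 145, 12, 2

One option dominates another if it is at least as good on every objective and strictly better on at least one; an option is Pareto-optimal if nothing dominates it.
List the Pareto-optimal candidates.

#1: not dominated (best salary ask).
#2: not dominated (best experience).
#3: dominated by #1 (salary ask 112≤187, experience 5≥1, start delay 0≤1).
#4: dominated by #2 (salary ask 210≤226, experience 17≥15, start delay 10≤14).
#5: dominated by #1 (salary ask 112≤182, experience 5≥2, start delay 0≤10).
#6: dominated by #1 (salary ask 112≤160, experience 5≥4, start delay 0≤2).
#7: dominated by #1 (salary ask 112≤162, experience 5≥1, start delay 0≤6).
#8: not dominated.

#1, #2, #8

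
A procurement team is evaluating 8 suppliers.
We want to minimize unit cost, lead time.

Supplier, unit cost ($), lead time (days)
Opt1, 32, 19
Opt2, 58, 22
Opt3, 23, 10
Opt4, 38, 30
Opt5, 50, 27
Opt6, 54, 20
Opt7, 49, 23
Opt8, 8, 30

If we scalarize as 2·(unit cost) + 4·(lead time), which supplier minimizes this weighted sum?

Opt1: 2·32 + 4·19 = 140
Opt2: 2·58 + 4·22 = 204
Opt3: 2·23 + 4·10 = 86
Opt4: 2·38 + 4·30 = 196
Opt5: 2·50 + 4·27 = 208
Opt6: 2·54 + 4·20 = 188
Opt7: 2·49 + 4·23 = 190
Opt8: 2·8 + 4·30 = 136
Lowest: Opt3 at 86.

Opt3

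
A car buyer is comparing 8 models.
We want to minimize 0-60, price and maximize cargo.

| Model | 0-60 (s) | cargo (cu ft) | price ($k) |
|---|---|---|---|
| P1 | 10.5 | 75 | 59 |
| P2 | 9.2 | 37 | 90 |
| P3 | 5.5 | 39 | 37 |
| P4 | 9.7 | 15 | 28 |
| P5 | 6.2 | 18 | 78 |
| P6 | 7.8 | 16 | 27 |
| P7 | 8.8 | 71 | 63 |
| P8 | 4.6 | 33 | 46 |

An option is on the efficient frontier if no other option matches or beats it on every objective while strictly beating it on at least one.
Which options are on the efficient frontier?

P1: not dominated (best cargo).
P2: dominated by P3 (0-60 5.5≤9.2, cargo 39≥37, price 37≤90).
P3: not dominated.
P4: dominated by P6 (0-60 7.8≤9.7, cargo 16≥15, price 27≤28).
P5: dominated by P3 (0-60 5.5≤6.2, cargo 39≥18, price 37≤78).
P6: not dominated (best price).
P7: not dominated.
P8: not dominated (best 0-60).

P1, P3, P6, P7, P8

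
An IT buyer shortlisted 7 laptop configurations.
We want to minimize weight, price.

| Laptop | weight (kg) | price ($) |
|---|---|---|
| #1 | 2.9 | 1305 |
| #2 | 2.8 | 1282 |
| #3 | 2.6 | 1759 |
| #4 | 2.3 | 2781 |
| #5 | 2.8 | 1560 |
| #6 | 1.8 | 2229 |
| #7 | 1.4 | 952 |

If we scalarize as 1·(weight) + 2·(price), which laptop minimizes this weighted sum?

#1: 1·2.9 + 2·1305 = 2612.9
#2: 1·2.8 + 2·1282 = 2566.8
#3: 1·2.6 + 2·1759 = 3520.6
#4: 1·2.3 + 2·2781 = 5564.3
#5: 1·2.8 + 2·1560 = 3122.8
#6: 1·1.8 + 2·2229 = 4459.8
#7: 1·1.4 + 2·952 = 1905.4
Lowest: #7 at 1905.4.

#7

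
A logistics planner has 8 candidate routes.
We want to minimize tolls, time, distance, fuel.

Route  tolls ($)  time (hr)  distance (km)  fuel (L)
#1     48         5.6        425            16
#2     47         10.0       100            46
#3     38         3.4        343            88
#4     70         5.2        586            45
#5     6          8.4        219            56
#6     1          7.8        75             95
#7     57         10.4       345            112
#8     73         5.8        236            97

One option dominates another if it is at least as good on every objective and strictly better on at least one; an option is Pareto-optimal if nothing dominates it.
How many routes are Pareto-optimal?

#1: not dominated (best fuel).
#2: not dominated.
#3: not dominated (best time).
#4: not dominated.
#5: not dominated.
#6: not dominated (best tolls).
#7: dominated by #2 (tolls 47≤57, time 10.0≤10.4, distance 100≤345, fuel 46≤112).
#8: not dominated.
Pareto-optimal: #1, #2, #3, #4, #5, #6, #8 → 7.

7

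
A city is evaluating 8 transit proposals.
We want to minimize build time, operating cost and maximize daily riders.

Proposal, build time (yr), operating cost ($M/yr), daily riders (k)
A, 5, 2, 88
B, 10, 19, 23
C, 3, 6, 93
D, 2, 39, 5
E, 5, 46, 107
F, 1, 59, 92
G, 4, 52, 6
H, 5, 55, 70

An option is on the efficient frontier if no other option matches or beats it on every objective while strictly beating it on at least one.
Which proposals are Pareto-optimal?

A: not dominated (best operating cost).
B: dominated by A (build time 5≤10, operating cost 2≤19, daily riders 88≥23).
C: not dominated.
D: not dominated.
E: not dominated (best daily riders).
F: not dominated (best build time).
G: dominated by C (build time 3≤4, operating cost 6≤52, daily riders 93≥6).
H: dominated by A (build time 5≤5, operating cost 2≤55, daily riders 88≥70).

A, C, D, E, F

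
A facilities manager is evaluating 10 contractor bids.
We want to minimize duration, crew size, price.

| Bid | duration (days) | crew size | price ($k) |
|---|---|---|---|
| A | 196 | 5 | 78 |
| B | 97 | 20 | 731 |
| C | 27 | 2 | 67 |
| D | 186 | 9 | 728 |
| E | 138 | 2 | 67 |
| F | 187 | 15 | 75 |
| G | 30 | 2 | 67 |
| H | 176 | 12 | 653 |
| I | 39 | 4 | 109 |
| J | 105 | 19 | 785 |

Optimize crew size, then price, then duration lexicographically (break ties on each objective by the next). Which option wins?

C

First minimize crew size: best is 2, kept {C, E, G}.
Then minimize price: best is 67, kept {C, E, G}.
Then minimize duration: best is 27, kept {C}.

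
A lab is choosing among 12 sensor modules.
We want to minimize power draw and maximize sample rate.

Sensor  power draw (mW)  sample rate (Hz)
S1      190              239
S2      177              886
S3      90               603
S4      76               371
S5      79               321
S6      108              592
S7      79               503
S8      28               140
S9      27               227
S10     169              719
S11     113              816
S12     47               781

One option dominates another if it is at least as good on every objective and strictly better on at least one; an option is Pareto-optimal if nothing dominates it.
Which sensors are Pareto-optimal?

S2, S9, S11, S12

S1: dominated by S2 (power draw 177≤190, sample rate 886≥239).
S2: not dominated (best sample rate).
S3: dominated by S12 (power draw 47≤90, sample rate 781≥603).
S4: dominated by S12 (power draw 47≤76, sample rate 781≥371).
S5: dominated by S4 (power draw 76≤79, sample rate 371≥321).
S6: dominated by S3 (power draw 90≤108, sample rate 603≥592).
S7: dominated by S12 (power draw 47≤79, sample rate 781≥503).
S8: dominated by S9 (power draw 27≤28, sample rate 227≥140).
S9: not dominated (best power draw).
S10: dominated by S11 (power draw 113≤169, sample rate 816≥719).
S11: not dominated.
S12: not dominated.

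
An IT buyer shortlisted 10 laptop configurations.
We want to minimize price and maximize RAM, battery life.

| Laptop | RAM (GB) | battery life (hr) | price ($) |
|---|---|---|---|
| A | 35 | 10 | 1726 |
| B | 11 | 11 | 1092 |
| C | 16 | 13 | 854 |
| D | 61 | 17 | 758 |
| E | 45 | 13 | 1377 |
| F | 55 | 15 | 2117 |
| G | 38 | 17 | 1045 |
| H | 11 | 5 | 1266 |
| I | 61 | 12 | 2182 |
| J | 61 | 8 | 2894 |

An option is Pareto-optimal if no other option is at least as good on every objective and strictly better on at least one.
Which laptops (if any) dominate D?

none

A: worse on RAM (35 vs 61).
B: worse on RAM (11 vs 61).
C: worse on RAM (16 vs 61).
E: worse on RAM (45 vs 61).
F: worse on RAM (55 vs 61).
G: worse on RAM (38 vs 61).
H: worse on RAM (11 vs 61).
I: worse on battery life (12 vs 17).
J: worse on battery life (8 vs 17).
No option dominates D.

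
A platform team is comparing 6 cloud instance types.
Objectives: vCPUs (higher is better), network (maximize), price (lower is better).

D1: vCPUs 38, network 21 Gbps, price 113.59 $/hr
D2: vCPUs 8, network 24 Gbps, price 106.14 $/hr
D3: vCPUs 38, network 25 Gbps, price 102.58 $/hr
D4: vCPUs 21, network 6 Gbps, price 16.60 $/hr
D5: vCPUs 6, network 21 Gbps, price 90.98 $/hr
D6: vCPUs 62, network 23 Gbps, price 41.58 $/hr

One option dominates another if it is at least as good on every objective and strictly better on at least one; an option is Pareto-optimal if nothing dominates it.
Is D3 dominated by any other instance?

D1: worse on network (21 vs 25).
D2: worse on vCPUs (8 vs 38).
D4: worse on vCPUs (21 vs 38).
D5: worse on vCPUs (6 vs 38).
D6: worse on network (23 vs 25).
No option is at least as good as D3 on every objective and strictly better on one.

No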